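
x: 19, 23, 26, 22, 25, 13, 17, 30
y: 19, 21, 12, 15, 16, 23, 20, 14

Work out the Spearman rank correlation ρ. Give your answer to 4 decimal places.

Rank x: 3, 5, 7, 4, 6, 1, 2, 8
Rank y: 5, 7, 1, 3, 4, 8, 6, 2
d = rank(x) − rank(y): -2, -2, 6, 1, 2, -7, -4, 6; Σd² = 150
ρ = 1 − 6Σd² / [n(n²−1)] = 1 − 6×150 / (8×63) = 1 − 900/504 ≈ -0.7857

-0.7857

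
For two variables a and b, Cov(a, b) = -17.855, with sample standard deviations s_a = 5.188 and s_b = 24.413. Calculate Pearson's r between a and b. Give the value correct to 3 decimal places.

r = Cov(a,b) / (s_a · s_b) = -17.855 / (5.188 × 24.413)
  = -17.855 / 126.6546 ≈ -0.141

-0.141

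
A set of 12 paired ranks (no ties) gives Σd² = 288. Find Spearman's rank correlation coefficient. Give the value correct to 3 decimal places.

ρ = 1 − 6Σd² / [n(n²−1)] = 1 − 6×288 / (12×143)
  = 1 − 1728/1716 = 1 − 1.0070 ≈ -0.007

-0.007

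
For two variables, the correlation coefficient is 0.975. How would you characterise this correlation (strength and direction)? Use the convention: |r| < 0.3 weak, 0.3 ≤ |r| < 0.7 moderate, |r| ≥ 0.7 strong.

strong positive

r = 0.975 > 0 so the relationship is positive.
|r| = 0.975, which falls in the strong range.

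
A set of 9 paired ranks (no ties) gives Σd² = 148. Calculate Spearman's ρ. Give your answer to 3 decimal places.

ρ = 1 − 6Σd² / [n(n²−1)] = 1 − 6×148 / (9×80)
  = 1 − 888/720 = 1 − 1.2333 ≈ -0.233

-0.233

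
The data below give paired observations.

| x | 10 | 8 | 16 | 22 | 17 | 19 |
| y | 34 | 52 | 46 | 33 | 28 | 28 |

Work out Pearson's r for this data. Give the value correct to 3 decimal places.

n = 6, Σx = 92, Σy = 221, Σx² = 1554, Σy² = 8633, Σxy = 3226
nΣxy − ΣxΣy = 19356 − 20332 = -976
nΣx² − (Σx)² = 9324 − 8464 = 860; nΣy² − (Σy)² = 51798 − 48841 = 2957
r = -976 / √(860 × 2957) = -976 / 1594.6849 ≈ -0.612

-0.612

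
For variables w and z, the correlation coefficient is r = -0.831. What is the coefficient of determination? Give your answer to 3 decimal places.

r² = (-0.831)² = 0.691

0.691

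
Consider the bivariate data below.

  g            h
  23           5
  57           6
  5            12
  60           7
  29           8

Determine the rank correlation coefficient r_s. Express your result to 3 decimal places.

Rank g: 2, 4, 1, 5, 3
Rank h: 1, 2, 5, 3, 4
d = rank(g) − rank(h): 1, 2, -4, 2, -1; Σd² = 26
ρ = 1 − 6Σd² / [n(n²−1)] = 1 − 6×26 / (5×24) = 1 − 156/120 ≈ -0.300

-0.300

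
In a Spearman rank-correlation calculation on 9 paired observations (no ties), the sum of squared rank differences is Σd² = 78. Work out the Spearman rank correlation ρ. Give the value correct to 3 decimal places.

0.350

ρ = 1 − 6Σd² / [n(n²−1)] = 1 − 6×78 / (9×80)
  = 1 − 468/720 = 1 − 0.6500 ≈ 0.350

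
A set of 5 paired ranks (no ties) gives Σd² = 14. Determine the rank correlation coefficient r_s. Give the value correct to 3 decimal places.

ρ = 1 − 6Σd² / [n(n²−1)] = 1 − 6×14 / (5×24)
  = 1 − 84/120 = 1 − 0.7000 ≈ 0.300

0.300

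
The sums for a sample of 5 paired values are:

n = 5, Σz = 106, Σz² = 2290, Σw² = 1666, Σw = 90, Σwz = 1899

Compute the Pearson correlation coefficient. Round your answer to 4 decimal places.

-0.2028

r = (nΣwz − ΣwΣz) / √[(nΣw² − (Σw)²)(nΣz² − (Σz)²)]
Numerator: 5×1899 − 90×106 = -45
Denominator: √[(8330 − 8100)(11450 − 11236)] = √[230 × 214] = 221.8558
r = -45 / 221.8558 ≈ -0.2028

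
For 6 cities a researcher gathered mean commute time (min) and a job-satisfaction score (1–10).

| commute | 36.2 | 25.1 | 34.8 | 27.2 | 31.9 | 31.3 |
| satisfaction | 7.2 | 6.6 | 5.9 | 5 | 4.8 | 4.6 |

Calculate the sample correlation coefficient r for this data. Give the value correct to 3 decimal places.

0.211

n = 6, Σx = 186.5, Σy = 34.1, Σx² = 5888.63, Σy² = 199.41, Σxy = 1064.72
nΣxy − ΣxΣy = 6388.32 − 6359.65 = 28.67
nΣx² − (Σx)² = 35331.78 − 34782.25 = 549.53; nΣy² − (Σy)² = 1196.46 − 1162.81 = 33.65
r = 28.67 / √(549.53 × 33.65) = 28.67 / 135.9841 ≈ 0.211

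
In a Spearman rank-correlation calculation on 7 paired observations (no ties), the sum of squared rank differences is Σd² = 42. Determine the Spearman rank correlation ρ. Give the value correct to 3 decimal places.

ρ = 1 − 6Σd² / [n(n²−1)] = 1 − 6×42 / (7×48)
  = 1 − 252/336 = 1 − 0.7500 ≈ 0.250

0.250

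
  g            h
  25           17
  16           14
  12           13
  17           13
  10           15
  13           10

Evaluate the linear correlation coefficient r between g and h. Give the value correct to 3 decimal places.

n = 6, Σg = 93, Σh = 82, Σg² = 1583, Σh² = 1148, Σgh = 1306
nΣgh − ΣgΣh = 7836 − 7626 = 210
nΣg² − (Σg)² = 9498 − 8649 = 849; nΣh² − (Σh)² = 6888 − 6724 = 164
r = 210 / √(849 × 164) = 210 / 373.1434 ≈ 0.563

0.563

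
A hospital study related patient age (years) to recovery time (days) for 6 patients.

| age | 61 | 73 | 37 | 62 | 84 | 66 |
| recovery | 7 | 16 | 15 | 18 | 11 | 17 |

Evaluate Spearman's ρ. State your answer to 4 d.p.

0.0857

Rank age: 2, 5, 1, 3, 6, 4
Rank recovery: 1, 4, 3, 6, 2, 5
d = rank(age) − rank(recovery): 1, 1, -2, -3, 4, -1; Σd² = 32
ρ = 1 − 6Σd² / [n(n²−1)] = 1 − 6×32 / (6×35) = 1 − 192/210 ≈ 0.0857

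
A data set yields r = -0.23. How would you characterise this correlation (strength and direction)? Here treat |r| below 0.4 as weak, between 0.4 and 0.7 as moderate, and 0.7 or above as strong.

r = -0.23 < 0 so the relationship is negative.
|r| = 0.23, which falls in the weak range.

weak negative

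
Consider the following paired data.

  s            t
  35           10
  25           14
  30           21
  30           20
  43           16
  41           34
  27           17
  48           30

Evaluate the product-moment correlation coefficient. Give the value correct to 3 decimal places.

n = 8, Σs = 279, Σt = 162, Σs² = 10213, Σt² = 3738, Σst = 5911
nΣst − ΣsΣt = 47288 − 45198 = 2090
nΣs² − (Σs)² = 81704 − 77841 = 3863; nΣt² − (Σt)² = 29904 − 26244 = 3660
r = 2090 / √(3863 × 3660) = 2090 / 3760.1303 ≈ 0.556

0.556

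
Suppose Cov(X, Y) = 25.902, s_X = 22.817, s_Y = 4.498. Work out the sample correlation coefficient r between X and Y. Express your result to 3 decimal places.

0.252

r = Cov(X,Y) / (s_X · s_Y) = 25.902 / (22.817 × 4.498)
  = 25.902 / 102.6309 ≈ 0.252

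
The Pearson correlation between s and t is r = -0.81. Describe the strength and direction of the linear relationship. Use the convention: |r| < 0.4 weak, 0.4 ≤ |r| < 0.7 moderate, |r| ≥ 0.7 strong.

r = -0.81 < 0 so the relationship is negative.
|r| = 0.81, which falls in the strong range.

strong negative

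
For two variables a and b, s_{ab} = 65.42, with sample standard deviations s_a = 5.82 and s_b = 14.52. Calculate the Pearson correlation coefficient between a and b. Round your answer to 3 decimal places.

0.774

r = Cov(a,b) / (s_a · s_b) = 65.42 / (5.82 × 14.52)
  = 65.42 / 84.5064 ≈ 0.774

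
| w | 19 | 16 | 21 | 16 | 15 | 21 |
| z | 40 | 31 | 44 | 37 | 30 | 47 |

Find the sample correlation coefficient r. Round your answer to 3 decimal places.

0.946

n = 6, Σw = 108, Σz = 229, Σw² = 1980, Σz² = 8975, Σwz = 4209
nΣwz − ΣwΣz = 25254 − 24732 = 522
nΣw² − (Σw)² = 11880 − 11664 = 216; nΣz² − (Σz)² = 53850 − 52441 = 1409
r = 522 / √(216 × 1409) = 522 / 551.6738 ≈ 0.946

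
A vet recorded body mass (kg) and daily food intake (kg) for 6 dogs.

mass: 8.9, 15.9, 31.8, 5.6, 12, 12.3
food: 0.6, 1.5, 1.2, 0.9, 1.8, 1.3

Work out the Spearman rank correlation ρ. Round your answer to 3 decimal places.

0.429

Rank mass: 2, 5, 6, 1, 3, 4
Rank food: 1, 5, 3, 2, 6, 4
d = rank(mass) − rank(food): 1, 0, 3, -1, -3, 0; Σd² = 20
ρ = 1 − 6Σd² / [n(n²−1)] = 1 − 6×20 / (6×35) = 1 − 120/210 ≈ 0.429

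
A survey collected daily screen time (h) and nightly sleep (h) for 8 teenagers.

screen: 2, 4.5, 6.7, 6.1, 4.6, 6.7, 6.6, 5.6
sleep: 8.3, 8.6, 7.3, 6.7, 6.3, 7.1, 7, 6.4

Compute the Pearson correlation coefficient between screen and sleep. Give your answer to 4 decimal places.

-0.5285

n = 8, Σx = 42.8, Σy = 57.7, Σx² = 247.32, Σy² = 421.09, Σxy = 303.67
nΣxy − ΣxΣy = 2429.36 − 2469.56 = -40.2
nΣx² − (Σx)² = 1978.56 − 1831.84 = 146.72; nΣy² − (Σy)² = 3368.72 − 3329.29 = 39.43
r = -40.2 / √(146.72 × 39.43) = -40.2 / 76.0603 ≈ -0.5285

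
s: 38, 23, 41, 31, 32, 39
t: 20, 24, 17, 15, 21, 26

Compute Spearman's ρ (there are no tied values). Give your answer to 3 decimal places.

Rank s: 4, 1, 6, 2, 3, 5
Rank t: 3, 5, 2, 1, 4, 6
d = rank(s) − rank(t): 1, -4, 4, 1, -1, -1; Σd² = 36
ρ = 1 − 6Σd² / [n(n²−1)] = 1 − 6×36 / (6×35) = 1 − 216/210 ≈ -0.029

-0.029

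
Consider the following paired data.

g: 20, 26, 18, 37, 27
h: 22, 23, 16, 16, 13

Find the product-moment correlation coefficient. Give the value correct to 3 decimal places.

n = 5, Σg = 128, Σh = 90, Σg² = 3498, Σh² = 1694, Σgh = 2269
nΣgh − ΣgΣh = 11345 − 11520 = -175
nΣg² − (Σg)² = 17490 − 16384 = 1106; nΣh² − (Σh)² = 8470 − 8100 = 370
r = -175 / √(1106 × 370) = -175 / 639.7031 ≈ -0.274

-0.274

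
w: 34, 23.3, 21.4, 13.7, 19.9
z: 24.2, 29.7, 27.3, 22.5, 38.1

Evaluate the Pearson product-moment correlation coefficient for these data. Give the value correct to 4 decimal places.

-0.1072

n = 5, Σw = 112.3, Σz = 141.8, Σw² = 2740.55, Σz² = 4170.88, Σwz = 3165.47
nΣwz − ΣwΣz = 15827.35 − 15924.14 = -96.79
nΣw² − (Σw)² = 13702.75 − 12611.29 = 1091.46; nΣz² − (Σz)² = 20854.4 − 20107.24 = 747.16
r = -96.79 / √(1091.46 × 747.16) = -96.79 / 903.0478 ≈ -0.1072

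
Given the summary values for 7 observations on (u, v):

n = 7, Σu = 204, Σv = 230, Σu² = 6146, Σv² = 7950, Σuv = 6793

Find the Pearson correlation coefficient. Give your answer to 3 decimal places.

r = (nΣuv − ΣuΣv) / √[(nΣu² − (Σu)²)(nΣv² − (Σv)²)]
Numerator: 7×6793 − 204×230 = 631
Denominator: √[(43022 − 41616)(55650 − 52900)] = √[1406 × 2750] = 1966.3418
r = 631 / 1966.3418 ≈ 0.321

0.321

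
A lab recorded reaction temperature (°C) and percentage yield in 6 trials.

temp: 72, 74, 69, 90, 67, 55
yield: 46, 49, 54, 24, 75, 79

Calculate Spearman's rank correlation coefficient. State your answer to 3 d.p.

Rank temp: 4, 5, 3, 6, 2, 1
Rank yield: 2, 3, 4, 1, 5, 6
d = rank(temp) − rank(yield): 2, 2, -1, 5, -3, -5; Σd² = 68
ρ = 1 − 6Σd² / [n(n²−1)] = 1 − 6×68 / (6×35) = 1 − 408/210 ≈ -0.943

-0.943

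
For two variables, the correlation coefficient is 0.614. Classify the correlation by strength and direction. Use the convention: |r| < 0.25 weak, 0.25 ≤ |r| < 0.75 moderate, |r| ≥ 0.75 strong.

r = 0.614 > 0 so the relationship is positive.
|r| = 0.614, which falls in the moderate range.

moderate positive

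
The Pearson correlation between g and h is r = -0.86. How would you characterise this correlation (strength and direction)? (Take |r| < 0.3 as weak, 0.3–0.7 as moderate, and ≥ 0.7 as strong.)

r = -0.86 < 0 so the relationship is negative.
|r| = 0.86, which falls in the strong range.

strong negative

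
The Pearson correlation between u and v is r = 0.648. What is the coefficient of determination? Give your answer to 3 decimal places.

0.420

r² = (0.648)² = 0.420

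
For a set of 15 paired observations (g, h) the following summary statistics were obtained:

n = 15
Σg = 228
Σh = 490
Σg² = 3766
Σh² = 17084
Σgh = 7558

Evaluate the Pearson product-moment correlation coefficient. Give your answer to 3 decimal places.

0.193

r = (nΣgh − ΣgΣh) / √[(nΣg² − (Σg)²)(nΣh² − (Σh)²)]
Numerator: 15×7558 − 228×490 = 1650
Denominator: √[(56490 − 51984)(256260 − 240100)] = √[4506 × 16160] = 8533.2854
r = 1650 / 8533.2854 ≈ 0.193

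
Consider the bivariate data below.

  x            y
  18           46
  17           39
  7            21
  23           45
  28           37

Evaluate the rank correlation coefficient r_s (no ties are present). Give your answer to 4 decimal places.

0.3000

Rank x: 3, 2, 1, 4, 5
Rank y: 5, 3, 1, 4, 2
d = rank(x) − rank(y): -2, -1, 0, 0, 3; Σd² = 14
ρ = 1 − 6Σd² / [n(n²−1)] = 1 − 6×14 / (5×24) = 1 − 84/120 ≈ 0.3000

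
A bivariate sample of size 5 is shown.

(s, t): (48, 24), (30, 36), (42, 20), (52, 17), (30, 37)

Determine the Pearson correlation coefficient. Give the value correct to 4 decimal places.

n = 5, Σs = 202, Σt = 134, Σs² = 8572, Σt² = 3930, Σst = 5066
nΣst − ΣsΣt = 25330 − 27068 = -1738
nΣs² − (Σs)² = 42860 − 40804 = 2056; nΣt² − (Σt)² = 19650 − 17956 = 1694
r = -1738 / √(2056 × 1694) = -1738 / 1866.2433 ≈ -0.9313

-0.9313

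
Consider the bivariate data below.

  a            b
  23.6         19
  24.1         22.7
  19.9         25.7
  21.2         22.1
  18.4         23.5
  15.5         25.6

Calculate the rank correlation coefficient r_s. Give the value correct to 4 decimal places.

Rank a: 5, 6, 3, 4, 2, 1
Rank b: 1, 3, 6, 2, 4, 5
d = rank(a) − rank(b): 4, 3, -3, 2, -2, -4; Σd² = 58
ρ = 1 − 6Σd² / [n(n²−1)] = 1 − 6×58 / (6×35) = 1 − 348/210 ≈ -0.6571

-0.6571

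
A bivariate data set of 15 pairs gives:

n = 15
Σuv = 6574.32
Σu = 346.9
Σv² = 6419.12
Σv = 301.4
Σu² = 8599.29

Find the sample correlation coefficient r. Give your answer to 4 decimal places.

-0.8657

r = (nΣuv − ΣuΣv) / √[(nΣu² − (Σu)²)(nΣv² − (Σv)²)]
Numerator: 15×6574.32 − 346.9×301.4 = -5940.86
Denominator: √[(128989.35 − 120339.61)(96286.8 − 90841.96)] = √[8649.74 × 5444.84] = 6862.6854
r = -5940.86 / 6862.6854 ≈ -0.8657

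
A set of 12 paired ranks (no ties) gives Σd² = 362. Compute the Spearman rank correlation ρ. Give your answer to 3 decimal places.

ρ = 1 − 6Σd² / [n(n²−1)] = 1 − 6×362 / (12×143)
  = 1 − 2172/1716 = 1 − 1.2657 ≈ -0.266

-0.266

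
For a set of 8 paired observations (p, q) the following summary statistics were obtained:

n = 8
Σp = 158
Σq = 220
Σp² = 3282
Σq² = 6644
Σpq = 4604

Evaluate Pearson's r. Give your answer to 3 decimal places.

0.836

r = (nΣpq − ΣpΣq) / √[(nΣp² − (Σp)²)(nΣq² − (Σq)²)]
Numerator: 8×4604 − 158×220 = 2072
Denominator: √[(26256 − 24964)(53152 − 48400)] = √[1292 × 4752] = 2477.8184
r = 2072 / 2477.8184 ≈ 0.836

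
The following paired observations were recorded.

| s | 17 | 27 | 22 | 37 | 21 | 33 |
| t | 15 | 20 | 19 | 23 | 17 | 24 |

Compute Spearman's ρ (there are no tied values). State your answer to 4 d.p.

Rank s: 1, 4, 3, 6, 2, 5
Rank t: 1, 4, 3, 5, 2, 6
d = rank(s) − rank(t): 0, 0, 0, 1, 0, -1; Σd² = 2
ρ = 1 − 6Σd² / [n(n²−1)] = 1 − 6×2 / (6×35) = 1 − 12/210 ≈ 0.9429

0.9429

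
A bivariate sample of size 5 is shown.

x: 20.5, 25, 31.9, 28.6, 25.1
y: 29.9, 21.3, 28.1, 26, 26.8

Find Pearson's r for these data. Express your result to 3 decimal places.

n = 5, Σx = 131.1, Σy = 132.1, Σx² = 3510.83, Σy² = 3531.55, Σxy = 3458.12
nΣxy − ΣxΣy = 17290.6 − 17318.31 = -27.71
nΣx² − (Σx)² = 17554.15 − 17187.21 = 366.94; nΣy² − (Σy)² = 17657.75 − 17450.41 = 207.34
r = -27.71 / √(366.94 × 207.34) = -27.71 / 275.8285 ≈ -0.100

-0.100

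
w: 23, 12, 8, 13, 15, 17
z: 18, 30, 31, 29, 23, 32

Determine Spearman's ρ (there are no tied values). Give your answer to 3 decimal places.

-0.429

Rank w: 6, 2, 1, 3, 4, 5
Rank z: 1, 4, 5, 3, 2, 6
d = rank(w) − rank(z): 5, -2, -4, 0, 2, -1; Σd² = 50
ρ = 1 − 6Σd² / [n(n²−1)] = 1 − 6×50 / (6×35) = 1 − 300/210 ≈ -0.429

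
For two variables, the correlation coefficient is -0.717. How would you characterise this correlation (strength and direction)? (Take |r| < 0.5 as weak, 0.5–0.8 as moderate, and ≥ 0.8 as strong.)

moderate negative

r = -0.717 < 0 so the relationship is negative.
|r| = 0.717, which falls in the moderate range.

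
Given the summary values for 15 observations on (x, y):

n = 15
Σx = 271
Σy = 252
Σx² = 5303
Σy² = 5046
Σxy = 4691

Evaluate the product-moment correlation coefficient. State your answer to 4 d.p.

r = (nΣxy − ΣxΣy) / √[(nΣx² − (Σx)²)(nΣy² − (Σy)²)]
Numerator: 15×4691 − 271×252 = 2073
Denominator: √[(79545 − 73441)(75690 − 63504)] = √[6104 × 12186] = 8624.5779
r = 2073 / 8624.5779 ≈ 0.2404

0.2404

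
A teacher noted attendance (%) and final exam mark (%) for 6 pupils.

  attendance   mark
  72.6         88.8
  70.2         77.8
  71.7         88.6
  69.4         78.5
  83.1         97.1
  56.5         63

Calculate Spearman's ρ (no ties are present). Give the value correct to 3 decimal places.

0.943

Rank attendance: 5, 3, 4, 2, 6, 1
Rank mark: 5, 2, 4, 3, 6, 1
d = rank(attendance) − rank(mark): 0, 1, 0, -1, 0, 0; Σd² = 2
ρ = 1 − 6Σd² / [n(n²−1)] = 1 − 6×2 / (6×35) = 1 − 12/210 ≈ 0.943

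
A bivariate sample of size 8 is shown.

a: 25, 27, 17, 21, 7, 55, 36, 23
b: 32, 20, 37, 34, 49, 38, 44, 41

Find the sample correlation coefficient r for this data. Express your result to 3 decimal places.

n = 8, Σa = 211, Σb = 295, Σa² = 6983, Σb² = 11411, Σab = 7643
nΣab − ΣaΣb = 61144 − 62245 = -1101
nΣa² − (Σa)² = 55864 − 44521 = 11343; nΣb² − (Σb)² = 91288 − 87025 = 4263
r = -1101 / √(11343 × 4263) = -1101 / 6953.7910 ≈ -0.158

-0.158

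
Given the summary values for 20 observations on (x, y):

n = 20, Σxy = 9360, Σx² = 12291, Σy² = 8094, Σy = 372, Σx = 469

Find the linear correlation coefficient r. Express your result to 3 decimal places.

0.517

r = (nΣxy − ΣxΣy) / √[(nΣx² − (Σx)²)(nΣy² − (Σy)²)]
Numerator: 20×9360 − 469×372 = 12732
Denominator: √[(245820 − 219961)(161880 − 138384)] = √[25859 × 23496] = 24649.2001
r = 12732 / 24649.2001 ≈ 0.517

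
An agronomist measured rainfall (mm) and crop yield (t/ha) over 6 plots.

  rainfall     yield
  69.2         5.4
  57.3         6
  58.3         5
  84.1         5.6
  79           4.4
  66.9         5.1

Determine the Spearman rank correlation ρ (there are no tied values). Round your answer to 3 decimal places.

Rank rainfall: 4, 1, 2, 6, 5, 3
Rank yield: 4, 6, 2, 5, 1, 3
d = rank(rainfall) − rank(yield): 0, -5, 0, 1, 4, 0; Σd² = 42
ρ = 1 − 6Σd² / [n(n²−1)] = 1 − 6×42 / (6×35) = 1 − 252/210 ≈ -0.200

-0.200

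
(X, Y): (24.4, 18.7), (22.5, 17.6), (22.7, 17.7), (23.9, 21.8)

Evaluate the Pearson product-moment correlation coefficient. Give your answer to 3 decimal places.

0.601

n = 4, ΣX = 93.5, ΣY = 75.8, ΣX² = 2188.11, ΣY² = 1447.98, ΣXY = 1775.09
nΣXY − ΣXΣY = 7100.36 − 7087.3 = 13.06
nΣX² − (ΣX)² = 8752.44 − 8742.25 = 10.19; nΣY² − (ΣY)² = 5791.92 − 5745.64 = 46.28
r = 13.06 / √(10.19 × 46.28) = 13.06 / 21.7162 ≈ 0.601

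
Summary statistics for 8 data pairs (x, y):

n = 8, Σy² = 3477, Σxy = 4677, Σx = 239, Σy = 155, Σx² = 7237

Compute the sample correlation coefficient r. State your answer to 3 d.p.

r = (nΣxy − ΣxΣy) / √[(nΣx² − (Σx)²)(nΣy² − (Σy)²)]
Numerator: 8×4677 − 239×155 = 371
Denominator: √[(57896 − 57121)(27816 − 24025)] = √[775 × 3791] = 1714.0668
r = 371 / 1714.0668 ≈ 0.216

0.216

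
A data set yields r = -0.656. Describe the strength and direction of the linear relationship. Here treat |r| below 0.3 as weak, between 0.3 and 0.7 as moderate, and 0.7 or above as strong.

moderate negative

r = -0.656 < 0 so the relationship is negative.
|r| = 0.656, which falls in the moderate range.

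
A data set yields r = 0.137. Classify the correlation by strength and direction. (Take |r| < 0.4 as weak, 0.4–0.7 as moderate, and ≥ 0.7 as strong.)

r = 0.137 > 0 so the relationship is positive.
|r| = 0.137, which falls in the weak range.

weak positive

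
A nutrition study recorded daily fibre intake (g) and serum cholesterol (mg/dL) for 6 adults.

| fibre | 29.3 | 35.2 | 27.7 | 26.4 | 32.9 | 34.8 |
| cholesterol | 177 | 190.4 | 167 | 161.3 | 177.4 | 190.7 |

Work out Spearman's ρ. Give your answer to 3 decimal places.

0.943

Rank fibre: 3, 6, 2, 1, 4, 5
Rank cholesterol: 3, 5, 2, 1, 4, 6
d = rank(fibre) − rank(cholesterol): 0, 1, 0, 0, 0, -1; Σd² = 2
ρ = 1 − 6Σd² / [n(n²−1)] = 1 − 6×2 / (6×35) = 1 − 12/210 ≈ 0.943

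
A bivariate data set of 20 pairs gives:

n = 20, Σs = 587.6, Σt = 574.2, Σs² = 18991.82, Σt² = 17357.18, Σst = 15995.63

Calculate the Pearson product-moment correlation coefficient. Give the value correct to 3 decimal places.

-0.712

r = (nΣst − ΣsΣt) / √[(nΣs² − (Σs)²)(nΣt² − (Σt)²)]
Numerator: 20×15995.63 − 587.6×574.2 = -17487.32
Denominator: √[(379836.4 − 345273.76)(347143.6 − 329705.64)] = √[34562.64 × 17437.96] = 24549.9885
r = -17487.32 / 24549.9885 ≈ -0.712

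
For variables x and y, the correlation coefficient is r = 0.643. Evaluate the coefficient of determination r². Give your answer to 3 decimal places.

r² = (0.643)² = 0.413

0.413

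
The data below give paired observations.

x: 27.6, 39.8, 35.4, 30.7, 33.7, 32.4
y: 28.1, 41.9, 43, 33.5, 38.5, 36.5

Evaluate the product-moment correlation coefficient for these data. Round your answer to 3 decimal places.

n = 6, Σx = 199.6, Σy = 221.5, Σx² = 6726.9, Σy² = 8330.97, Σxy = 7473.88
nΣxy − ΣxΣy = 44843.28 − 44211.4 = 631.88
nΣx² − (Σx)² = 40361.4 − 39840.16 = 521.24; nΣy² − (Σy)² = 49985.82 − 49062.25 = 923.57
r = 631.88 / √(521.24 × 923.57) = 631.88 / 693.8311 ≈ 0.911

0.911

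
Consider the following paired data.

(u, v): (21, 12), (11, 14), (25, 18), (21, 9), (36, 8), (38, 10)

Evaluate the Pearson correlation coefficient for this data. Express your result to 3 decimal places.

n = 6, Σu = 152, Σv = 71, Σu² = 4368, Σv² = 909, Σuv = 1713
nΣuv − ΣuΣv = 10278 − 10792 = -514
nΣu² − (Σu)² = 26208 − 23104 = 3104; nΣv² − (Σv)² = 5454 − 5041 = 413
r = -514 / √(3104 × 413) = -514 / 1132.2332 ≈ -0.454

-0.454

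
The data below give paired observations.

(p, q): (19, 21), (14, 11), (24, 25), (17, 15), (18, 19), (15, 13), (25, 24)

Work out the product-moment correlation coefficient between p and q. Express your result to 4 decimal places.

n = 7, Σp = 132, Σq = 128, Σp² = 2596, Σq² = 2518, Σpq = 2545
nΣpq − ΣpΣq = 17815 − 16896 = 919
nΣp² − (Σp)² = 18172 − 17424 = 748; nΣq² − (Σq)² = 17626 − 16384 = 1242
r = 919 / √(748 × 1242) = 919 / 963.8548 ≈ 0.9535

0.9535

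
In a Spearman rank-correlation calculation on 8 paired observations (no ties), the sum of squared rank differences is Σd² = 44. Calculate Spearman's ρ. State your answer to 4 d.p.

ρ = 1 − 6Σd² / [n(n²−1)] = 1 − 6×44 / (8×63)
  = 1 − 264/504 = 1 − 0.52381 ≈ 0.4762

0.4762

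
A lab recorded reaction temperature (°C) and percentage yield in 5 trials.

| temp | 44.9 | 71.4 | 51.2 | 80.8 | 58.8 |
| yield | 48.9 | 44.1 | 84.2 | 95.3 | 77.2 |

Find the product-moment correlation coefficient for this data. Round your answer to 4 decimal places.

n = 5, Σx = 307.1, Σy = 349.7, Σx² = 19721.49, Σy² = 26467.59, Σxy = 21894.99
nΣxy − ΣxΣy = 109474.95 − 107392.87 = 2082.08
nΣx² − (Σx)² = 98607.45 − 94310.41 = 4297.04; nΣy² − (Σy)² = 132337.95 − 122290.09 = 10047.86
r = 2082.08 / √(4297.04 × 10047.86) = 2082.08 / 6570.8490 ≈ 0.3169

0.3169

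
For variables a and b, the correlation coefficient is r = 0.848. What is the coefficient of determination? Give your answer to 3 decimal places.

r² = (0.848)² = 0.719

0.719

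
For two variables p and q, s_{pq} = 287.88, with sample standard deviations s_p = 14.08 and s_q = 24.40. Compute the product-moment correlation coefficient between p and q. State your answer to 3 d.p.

r = Cov(p,q) / (s_p · s_q) = 287.88 / (14.08 × 24.40)
  = 287.88 / 343.5520 ≈ 0.838

0.838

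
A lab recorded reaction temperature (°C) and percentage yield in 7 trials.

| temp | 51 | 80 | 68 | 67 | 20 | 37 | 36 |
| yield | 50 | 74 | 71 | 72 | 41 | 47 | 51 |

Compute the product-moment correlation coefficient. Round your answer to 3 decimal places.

n = 7, Σx = 359, Σy = 406, Σx² = 21179, Σy² = 24692, Σxy = 22517
nΣxy − ΣxΣy = 157619 − 145754 = 11865
nΣx² − (Σx)² = 148253 − 128881 = 19372; nΣy² − (Σy)² = 172844 − 164836 = 8008
r = 11865 / √(19372 × 8008) = 11865 / 12455.1586 ≈ 0.953

0.953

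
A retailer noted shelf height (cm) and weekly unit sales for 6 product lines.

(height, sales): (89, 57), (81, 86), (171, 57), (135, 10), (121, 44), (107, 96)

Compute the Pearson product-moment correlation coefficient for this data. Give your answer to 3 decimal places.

-0.460

n = 6, Σx = 704, Σy = 350, Σx² = 88038, Σy² = 25146, Σxy = 38732
nΣxy − ΣxΣy = 232392 − 246400 = -14008
nΣx² − (Σx)² = 528228 − 495616 = 32612; nΣy² − (Σy)² = 150876 − 122500 = 28376
r = -14008 / √(32612 × 28376) = -14008 / 30420.3569 ≈ -0.460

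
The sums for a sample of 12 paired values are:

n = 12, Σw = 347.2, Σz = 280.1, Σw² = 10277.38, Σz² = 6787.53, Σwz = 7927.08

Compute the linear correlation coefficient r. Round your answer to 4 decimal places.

-0.7367

r = (nΣwz − ΣwΣz) / √[(nΣw² − (Σw)²)(nΣz² − (Σz)²)]
Numerator: 12×7927.08 − 347.2×280.1 = -2125.76
Denominator: √[(123328.56 − 120547.84)(81450.36 − 78456.01)] = √[2780.72 × 2994.35] = 2885.5587
r = -2125.76 / 2885.5587 ≈ -0.7367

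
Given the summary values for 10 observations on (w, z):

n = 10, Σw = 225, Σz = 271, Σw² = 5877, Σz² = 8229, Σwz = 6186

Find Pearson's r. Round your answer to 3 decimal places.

r = (nΣwz − ΣwΣz) / √[(nΣw² − (Σw)²)(nΣz² − (Σz)²)]
Numerator: 10×6186 − 225×271 = 885
Denominator: √[(58770 − 50625)(82290 − 73441)] = √[8145 × 8849] = 8489.7058
r = 885 / 8489.7058 ≈ 0.104

0.104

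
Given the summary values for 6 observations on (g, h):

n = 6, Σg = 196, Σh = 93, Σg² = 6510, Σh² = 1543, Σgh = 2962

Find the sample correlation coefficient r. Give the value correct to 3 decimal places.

-0.728

r = (nΣgh − ΣgΣh) / √[(nΣg² − (Σg)²)(nΣh² − (Σh)²)]
Numerator: 6×2962 − 196×93 = -456
Denominator: √[(39060 − 38416)(9258 − 8649)] = √[644 × 609] = 626.2555
r = -456 / 626.2555 ≈ -0.728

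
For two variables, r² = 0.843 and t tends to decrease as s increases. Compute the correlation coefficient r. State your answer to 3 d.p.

|r| = √0.843 = 0.918
The association is negative, so r = −0.918.

-0.918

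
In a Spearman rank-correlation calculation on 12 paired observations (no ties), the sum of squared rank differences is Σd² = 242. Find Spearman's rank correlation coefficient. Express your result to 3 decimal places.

ρ = 1 − 6Σd² / [n(n²−1)] = 1 − 6×242 / (12×143)
  = 1 − 1452/1716 = 1 − 0.8462 ≈ 0.154

0.154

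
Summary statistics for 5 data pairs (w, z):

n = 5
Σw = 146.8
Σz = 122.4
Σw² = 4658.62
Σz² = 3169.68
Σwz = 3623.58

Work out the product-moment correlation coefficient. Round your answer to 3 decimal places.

0.122

r = (nΣwz − ΣwΣz) / √[(nΣw² − (Σw)²)(nΣz² − (Σz)²)]
Numerator: 5×3623.58 − 146.8×122.4 = 149.58
Denominator: √[(23293.1 − 21550.24)(15848.4 − 14981.76)] = √[1742.86 × 866.64] = 1228.9964
r = 149.58 / 1228.9964 ≈ 0.122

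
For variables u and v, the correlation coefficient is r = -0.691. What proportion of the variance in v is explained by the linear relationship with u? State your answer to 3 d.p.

r² = (-0.691)² = 0.477

0.477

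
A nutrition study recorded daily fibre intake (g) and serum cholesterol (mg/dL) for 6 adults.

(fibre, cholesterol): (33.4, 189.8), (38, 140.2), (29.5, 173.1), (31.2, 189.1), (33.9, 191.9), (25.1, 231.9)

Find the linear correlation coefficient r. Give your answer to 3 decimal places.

-0.836

n = 6, Σx = 191.1, Σy = 1116, Σx² = 6182.47, Σy² = 212005.72, Σxy = 34999.39
nΣxy − ΣxΣy = 209996.34 − 213267.6 = -3271.26
nΣx² − (Σx)² = 37094.82 − 36519.21 = 575.61; nΣy² − (Σy)² = 1272034.32 − 1245456 = 26578.32
r = -3271.26 / √(575.61 × 26578.32) = -3271.26 / 3911.3612 ≈ -0.836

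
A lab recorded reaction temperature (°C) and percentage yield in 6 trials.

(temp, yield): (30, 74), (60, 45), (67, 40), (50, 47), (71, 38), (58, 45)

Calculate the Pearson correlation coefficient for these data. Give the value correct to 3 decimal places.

-0.962

n = 6, Σx = 336, Σy = 289, Σx² = 19894, Σy² = 14779, Σxy = 15258
nΣxy − ΣxΣy = 91548 − 97104 = -5556
nΣx² − (Σx)² = 119364 − 112896 = 6468; nΣy² − (Σy)² = 88674 − 83521 = 5153
r = -5556 / √(6468 × 5153) = -5556 / 5773.1797 ≈ -0.962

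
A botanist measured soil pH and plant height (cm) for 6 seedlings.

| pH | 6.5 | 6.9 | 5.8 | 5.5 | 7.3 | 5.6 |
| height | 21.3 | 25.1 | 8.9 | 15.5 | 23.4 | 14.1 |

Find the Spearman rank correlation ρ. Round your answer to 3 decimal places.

0.714

Rank pH: 4, 5, 3, 1, 6, 2
Rank height: 4, 6, 1, 3, 5, 2
d = rank(pH) − rank(height): 0, -1, 2, -2, 1, 0; Σd² = 10
ρ = 1 − 6Σd² / [n(n²−1)] = 1 − 6×10 / (6×35) = 1 − 60/210 ≈ 0.714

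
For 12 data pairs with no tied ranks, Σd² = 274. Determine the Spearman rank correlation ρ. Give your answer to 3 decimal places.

0.042

ρ = 1 − 6Σd² / [n(n²−1)] = 1 − 6×274 / (12×143)
  = 1 − 1644/1716 = 1 − 0.9580 ≈ 0.042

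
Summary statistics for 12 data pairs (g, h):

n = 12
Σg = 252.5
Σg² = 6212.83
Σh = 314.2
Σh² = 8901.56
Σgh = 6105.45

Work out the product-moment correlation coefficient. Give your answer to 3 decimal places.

-0.649

r = (nΣgh − ΣgΣh) / √[(nΣg² − (Σg)²)(nΣh² − (Σh)²)]
Numerator: 12×6105.45 − 252.5×314.2 = -6070.1
Denominator: √[(74553.96 − 63756.25)(106818.72 − 98721.64)] = √[10797.71 × 8097.08] = 9350.3969
r = -6070.1 / 9350.3969 ≈ -0.649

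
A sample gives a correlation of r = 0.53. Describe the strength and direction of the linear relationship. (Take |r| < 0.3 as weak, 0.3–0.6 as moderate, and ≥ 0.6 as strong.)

moderate positive

r = 0.53 > 0 so the relationship is positive.
|r| = 0.53, which falls in the moderate range.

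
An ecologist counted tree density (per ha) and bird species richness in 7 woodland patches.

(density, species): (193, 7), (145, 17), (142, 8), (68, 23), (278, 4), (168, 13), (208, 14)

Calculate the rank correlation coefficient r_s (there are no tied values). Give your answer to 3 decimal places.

-0.643

Rank density: 5, 3, 2, 1, 7, 4, 6
Rank species: 2, 6, 3, 7, 1, 4, 5
d = rank(density) − rank(species): 3, -3, -1, -6, 6, 0, 1; Σd² = 92
ρ = 1 − 6Σd² / [n(n²−1)] = 1 − 6×92 / (7×48) = 1 − 552/336 ≈ -0.643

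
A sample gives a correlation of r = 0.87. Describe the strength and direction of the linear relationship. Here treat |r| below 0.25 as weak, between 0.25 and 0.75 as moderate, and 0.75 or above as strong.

r = 0.87 > 0 so the relationship is positive.
|r| = 0.87, which falls in the strong range.

strong positive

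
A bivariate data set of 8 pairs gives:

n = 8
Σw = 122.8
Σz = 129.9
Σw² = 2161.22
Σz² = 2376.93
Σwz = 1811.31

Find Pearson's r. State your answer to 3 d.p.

r = (nΣwz − ΣwΣz) / √[(nΣw² − (Σw)²)(nΣz² − (Σz)²)]
Numerator: 8×1811.31 − 122.8×129.9 = -1461.24
Denominator: √[(17289.76 − 15079.84)(19015.44 − 16874.01)] = √[2209.92 × 2141.43] = 2175.4055
r = -1461.24 / 2175.4055 ≈ -0.672

-0.672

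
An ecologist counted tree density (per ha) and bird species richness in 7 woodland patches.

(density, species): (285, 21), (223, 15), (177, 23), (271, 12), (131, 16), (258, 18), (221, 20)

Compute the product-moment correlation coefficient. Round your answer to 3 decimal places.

n = 7, Σx = 1566, Σy = 125, Σx² = 368290, Σy² = 2319, Σxy = 27813
nΣxy − ΣxΣy = 194691 − 195750 = -1059
nΣx² − (Σx)² = 2578030 − 2452356 = 125674; nΣy² − (Σy)² = 16233 − 15625 = 608
r = -1059 / √(125674 × 608) = -1059 / 8741.2695 ≈ -0.121

-0.121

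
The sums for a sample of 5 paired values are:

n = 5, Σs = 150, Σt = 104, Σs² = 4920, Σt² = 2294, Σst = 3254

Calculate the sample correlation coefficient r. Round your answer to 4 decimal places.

0.5717

r = (nΣst − ΣsΣt) / √[(nΣs² − (Σs)²)(nΣt² − (Σt)²)]
Numerator: 5×3254 − 150×104 = 670
Denominator: √[(24600 − 22500)(11470 − 10816)] = √[2100 × 654] = 1171.9215
r = 670 / 1171.9215 ≈ 0.5717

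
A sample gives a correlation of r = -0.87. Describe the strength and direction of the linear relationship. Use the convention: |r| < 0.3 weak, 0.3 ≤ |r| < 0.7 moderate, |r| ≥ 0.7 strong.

r = -0.87 < 0 so the relationship is negative.
|r| = 0.87, which falls in the strong range.

strong negative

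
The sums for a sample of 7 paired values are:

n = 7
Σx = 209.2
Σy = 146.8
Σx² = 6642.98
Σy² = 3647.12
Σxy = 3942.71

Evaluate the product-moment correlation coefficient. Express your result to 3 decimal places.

-0.943

r = (nΣxy − ΣxΣy) / √[(nΣx² − (Σx)²)(nΣy² − (Σy)²)]
Numerator: 7×3942.71 − 209.2×146.8 = -3111.59
Denominator: √[(46500.86 − 43764.64)(25529.84 − 21550.24)] = √[2736.22 × 3979.6] = 3299.8577
r = -3111.59 / 3299.8577 ≈ -0.943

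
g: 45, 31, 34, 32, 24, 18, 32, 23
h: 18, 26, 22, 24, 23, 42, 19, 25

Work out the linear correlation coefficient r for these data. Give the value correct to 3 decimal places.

-0.746

n = 8, Σg = 239, Σh = 199, Σg² = 7619, Σh² = 5339, Σgh = 5623
nΣgh − ΣgΣh = 44984 − 47561 = -2577
nΣg² − (Σg)² = 60952 − 57121 = 3831; nΣh² − (Σh)² = 42712 − 39601 = 3111
r = -2577 / √(3831 × 3111) = -2577 / 3452.2806 ≈ -0.746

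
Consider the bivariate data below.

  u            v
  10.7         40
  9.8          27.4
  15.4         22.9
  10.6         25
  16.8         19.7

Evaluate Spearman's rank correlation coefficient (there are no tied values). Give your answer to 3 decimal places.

-0.700

Rank u: 3, 1, 4, 2, 5
Rank v: 5, 4, 2, 3, 1
d = rank(u) − rank(v): -2, -3, 2, -1, 4; Σd² = 34
ρ = 1 − 6Σd² / [n(n²−1)] = 1 − 6×34 / (5×24) = 1 − 204/120 ≈ -0.700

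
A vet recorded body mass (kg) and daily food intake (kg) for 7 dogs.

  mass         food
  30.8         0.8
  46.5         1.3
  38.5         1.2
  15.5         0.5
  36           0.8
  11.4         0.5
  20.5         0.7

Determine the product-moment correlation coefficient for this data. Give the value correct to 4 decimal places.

0.9318

n = 7, Σx = 199.2, Σy = 5.8, Σx² = 6679.6, Σy² = 5.4, Σxy = 187.89
nΣxy − ΣxΣy = 1315.23 − 1155.36 = 159.87
nΣx² − (Σx)² = 46757.2 − 39680.64 = 7076.56; nΣy² − (Σy)² = 37.8 − 33.64 = 4.16
r = 159.87 / √(7076.56 × 4.16) = 159.87 / 171.5765 ≈ 0.9318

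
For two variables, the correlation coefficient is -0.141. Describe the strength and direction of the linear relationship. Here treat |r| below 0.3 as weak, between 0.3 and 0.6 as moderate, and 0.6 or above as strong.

weak negative

r = -0.141 < 0 so the relationship is negative.
|r| = 0.141, which falls in the weak range.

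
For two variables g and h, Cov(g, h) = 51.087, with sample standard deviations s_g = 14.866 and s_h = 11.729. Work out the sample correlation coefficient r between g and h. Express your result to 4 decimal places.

0.2930

r = Cov(g,h) / (s_g · s_h) = 51.087 / (14.866 × 11.729)
  = 51.087 / 174.3633 ≈ 0.2930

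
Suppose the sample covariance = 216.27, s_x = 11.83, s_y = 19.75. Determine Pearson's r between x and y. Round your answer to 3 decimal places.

r = Cov(x,y) / (s_x · s_y) = 216.27 / (11.83 × 19.75)
  = 216.27 / 233.6425 ≈ 0.926

0.926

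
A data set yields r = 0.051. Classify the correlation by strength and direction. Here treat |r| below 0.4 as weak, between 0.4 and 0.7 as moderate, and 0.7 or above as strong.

r = 0.051 > 0 so the relationship is positive.
|r| = 0.051, which falls in the weak range.

weak positive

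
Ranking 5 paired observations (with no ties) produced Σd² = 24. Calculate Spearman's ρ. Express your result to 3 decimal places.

-0.200

ρ = 1 − 6Σd² / [n(n²−1)] = 1 − 6×24 / (5×24)
  = 1 − 144/120 = 1 − 1.2000 ≈ -0.200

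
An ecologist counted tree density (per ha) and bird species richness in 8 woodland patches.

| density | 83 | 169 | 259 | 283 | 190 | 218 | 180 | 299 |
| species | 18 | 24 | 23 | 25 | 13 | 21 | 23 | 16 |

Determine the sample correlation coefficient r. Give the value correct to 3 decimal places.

n = 8, Σx = 1681, Σy = 163, Σx² = 388045, Σy² = 3449, Σxy = 34554
nΣxy − ΣxΣy = 276432 − 274003 = 2429
nΣx² − (Σx)² = 3104360 − 2825761 = 278599; nΣy² − (Σy)² = 27592 − 26569 = 1023
r = 2429 / √(278599 × 1023) = 2429 / 16882.1437 ≈ 0.144

0.144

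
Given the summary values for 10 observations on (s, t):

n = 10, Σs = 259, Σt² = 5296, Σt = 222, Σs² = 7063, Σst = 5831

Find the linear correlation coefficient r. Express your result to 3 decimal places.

0.225

r = (nΣst − ΣsΣt) / √[(nΣs² − (Σs)²)(nΣt² − (Σt)²)]
Numerator: 10×5831 − 259×222 = 812
Denominator: √[(70630 − 67081)(52960 − 49284)] = √[3549 × 3676] = 3611.9419
r = 812 / 3611.9419 ≈ 0.225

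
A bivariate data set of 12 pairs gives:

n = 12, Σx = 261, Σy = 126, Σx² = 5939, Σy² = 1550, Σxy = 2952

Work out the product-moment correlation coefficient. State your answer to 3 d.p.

0.867

r = (nΣxy − ΣxΣy) / √[(nΣx² − (Σx)²)(nΣy² − (Σy)²)]
Numerator: 12×2952 − 261×126 = 2538
Denominator: √[(71268 − 68121)(18600 − 15876)] = √[3147 × 2724] = 2927.8709
r = 2538 / 2927.8709 ≈ 0.867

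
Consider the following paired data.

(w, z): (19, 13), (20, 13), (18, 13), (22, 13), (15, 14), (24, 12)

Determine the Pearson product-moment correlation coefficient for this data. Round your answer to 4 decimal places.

-0.9061

n = 6, Σw = 118, Σz = 78, Σw² = 2370, Σz² = 1016, Σwz = 1525
nΣwz − ΣwΣz = 9150 − 9204 = -54
nΣw² − (Σw)² = 14220 − 13924 = 296; nΣz² − (Σz)² = 6096 − 6084 = 12
r = -54 / √(296 × 12) = -54 / 59.5987 ≈ -0.9061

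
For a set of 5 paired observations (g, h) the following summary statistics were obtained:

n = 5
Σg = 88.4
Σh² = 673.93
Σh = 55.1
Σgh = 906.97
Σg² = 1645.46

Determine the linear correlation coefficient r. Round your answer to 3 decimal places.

r = (nΣgh − ΣgΣh) / √[(nΣg² − (Σg)²)(nΣh² − (Σh)²)]
Numerator: 5×906.97 − 88.4×55.1 = -335.99
Denominator: √[(8227.3 − 7814.56)(3369.65 − 3036.01)] = √[412.74 × 333.64] = 371.0884
r = -335.99 / 371.0884 ≈ -0.905

-0.905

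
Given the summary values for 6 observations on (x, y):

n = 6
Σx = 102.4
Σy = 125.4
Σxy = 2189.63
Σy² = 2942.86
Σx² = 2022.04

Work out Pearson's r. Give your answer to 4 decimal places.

r = (nΣxy − ΣxΣy) / √[(nΣx² − (Σx)²)(nΣy² − (Σy)²)]
Numerator: 6×2189.63 − 102.4×125.4 = 296.82
Denominator: √[(12132.24 − 10485.76)(17657.16 − 15725.16)] = √[1646.48 × 1932] = 1783.5356
r = 296.82 / 1783.5356 ≈ 0.1664

0.1664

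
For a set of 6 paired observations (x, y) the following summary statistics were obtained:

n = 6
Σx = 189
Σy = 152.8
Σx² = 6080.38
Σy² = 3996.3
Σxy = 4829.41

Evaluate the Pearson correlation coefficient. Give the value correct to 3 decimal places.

0.140

r = (nΣxy − ΣxΣy) / √[(nΣx² − (Σx)²)(nΣy² − (Σy)²)]
Numerator: 6×4829.41 − 189×152.8 = 97.26
Denominator: √[(36482.28 − 35721)(23977.8 − 23347.84)] = √[761.28 × 629.96] = 692.5142
r = 97.26 / 692.5142 ≈ 0.140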